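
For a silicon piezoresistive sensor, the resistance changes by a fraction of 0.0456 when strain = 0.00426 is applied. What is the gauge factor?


Step 1: Identify values.
dR/R = 0.0456, strain = 0.00426
Step 2: GF = (dR/R) / strain = 0.0456 / 0.00426
GF = 10.7


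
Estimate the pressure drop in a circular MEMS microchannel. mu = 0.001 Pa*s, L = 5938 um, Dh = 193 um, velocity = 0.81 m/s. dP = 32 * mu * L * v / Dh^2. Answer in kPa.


Step 1: Convert to SI: L = 5938e-6 m, Dh = 193e-6 m
Step 2: dP = 32 * 0.001 * 5938e-6 * 0.81 / (193e-6)^2
Step 3: dP = 4132.00 Pa
Step 4: Convert to kPa: dP = 4.13 kPa


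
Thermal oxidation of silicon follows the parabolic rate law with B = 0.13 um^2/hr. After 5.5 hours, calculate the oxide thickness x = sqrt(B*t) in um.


Step 1: Compute B*t = 0.13 * 5.5 = 0.715
Step 2: x = sqrt(0.715)
x = 0.846 um


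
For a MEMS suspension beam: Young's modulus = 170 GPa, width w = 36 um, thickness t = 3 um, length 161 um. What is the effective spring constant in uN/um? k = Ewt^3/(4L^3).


Step 1: Convert E to consistent units (1 GPa = 1000 uN/um^2).
E = 170 GPa = 170000 uN/um^2
Step 2: Compute t^3 = 3^3 = 27
Step 3: Compute L^3 = 161^3 = 4173281
Step 4: k = 170000 * 36 * 27 / (4 * 4173281)
k = 9.8987 uN/um


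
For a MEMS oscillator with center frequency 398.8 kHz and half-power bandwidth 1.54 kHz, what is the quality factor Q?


Step 1: Q = f0 / bandwidth
Step 2: Q = 398.8 / 1.54
Q = 259.0


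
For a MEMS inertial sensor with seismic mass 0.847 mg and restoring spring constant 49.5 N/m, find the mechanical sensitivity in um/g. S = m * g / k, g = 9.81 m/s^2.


Step 1: Convert mass: m = 0.847 mg = 8.47e-07 kg
Step 2: S = m * g / k = 8.47e-07 * 9.81 / 49.5
Step 3: S = 1.68e-07 m/g
Step 4: Convert to um/g: S = 0.168 um/g


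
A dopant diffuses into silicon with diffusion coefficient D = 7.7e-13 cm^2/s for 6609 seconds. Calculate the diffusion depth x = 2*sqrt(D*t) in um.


Step 1: Compute D*t = 7.7e-13 * 6609 = 5.08893e-09 cm^2
Step 2: sqrt(D*t) = 7.13367e-05 cm
Step 3: x = 2 * 7.13367e-05 cm = 1.426734e-04 cm
Step 4: Convert to um (1 cm = 1e4 um): x = 1.427 um


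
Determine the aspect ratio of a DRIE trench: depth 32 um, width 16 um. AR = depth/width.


Step 1: AR = depth / width
Step 2: AR = 32 / 16
AR = 2.0


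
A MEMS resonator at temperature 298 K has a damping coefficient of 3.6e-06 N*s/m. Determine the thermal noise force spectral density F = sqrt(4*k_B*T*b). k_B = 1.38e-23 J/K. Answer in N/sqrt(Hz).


Step 1: Compute 4 * k_B * T * b
= 4 * 1.38e-23 * 298 * 3.6e-06
= 5.9219e-26 N^2/Hz
Step 2: F_noise = sqrt(5.9219e-26)
F_noise = 2.43e-13 N/sqrt(Hz)


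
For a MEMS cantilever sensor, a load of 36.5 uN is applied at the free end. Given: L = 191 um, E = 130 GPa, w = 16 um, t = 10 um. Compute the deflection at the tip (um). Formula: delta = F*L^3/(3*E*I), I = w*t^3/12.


Step 1: Calculate the second moment of area.
I = w * t^3 / 12 = 16 * 10^3 / 12 = 1333.3333 um^4
Step 2: Convert E to consistent units (1 GPa = 1000 uN/um^2).
E = 130 GPa = 130000 uN/um^2
Step 3: Calculate tip deflection.
delta = F * L^3 / (3 * E * I)
delta = 36.5 * 191^3 / (3 * 130000 * 1333.3333)
delta = 0.4891 um


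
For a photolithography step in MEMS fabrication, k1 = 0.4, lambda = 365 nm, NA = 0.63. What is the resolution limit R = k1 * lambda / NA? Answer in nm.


Step 1: Identify values: k1 = 0.4, lambda = 365 nm, NA = 0.63
Step 2: R = k1 * lambda / NA
R = 0.4 * 365 / 0.63
R = 231.7 nm


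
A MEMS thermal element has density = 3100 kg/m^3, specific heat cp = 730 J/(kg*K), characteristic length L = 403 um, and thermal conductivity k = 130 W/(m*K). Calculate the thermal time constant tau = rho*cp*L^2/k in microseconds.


Step 1: Convert L to m: L = 403e-6 m
Step 2: L^2 = (403e-6)^2 = 1.62409e-07 m^2
Step 3: tau = 3100 * 730 * 1.62409e-07 / 130 = 2.8271659e-03 s
Step 4: Convert to microseconds (multiply by 1e6).
tau = 2827.166 us


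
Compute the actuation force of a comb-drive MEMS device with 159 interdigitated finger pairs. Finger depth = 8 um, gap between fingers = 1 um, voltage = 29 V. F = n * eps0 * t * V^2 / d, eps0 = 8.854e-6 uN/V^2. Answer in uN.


Step 1: Parameters: n=159, eps0=8.854e-6 uN/V^2, t=8 um, V=29 V, d=1 um
Step 2: V^2 = 841
Step 3: F = 159 * 8.854e-6 * 8 * 841 / 1
F = 9.472 uN


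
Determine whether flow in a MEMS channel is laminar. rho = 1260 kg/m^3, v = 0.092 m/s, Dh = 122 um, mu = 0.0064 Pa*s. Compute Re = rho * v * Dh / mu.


Step 1: Convert Dh to meters: Dh = 122e-6 m
Step 2: Re = rho * v * Dh / mu
Re = 1260 * 0.092 * 122e-6 / 0.0064
Re = 2.21
Since Re = 2.21 is below ~2300, the flow is laminar.


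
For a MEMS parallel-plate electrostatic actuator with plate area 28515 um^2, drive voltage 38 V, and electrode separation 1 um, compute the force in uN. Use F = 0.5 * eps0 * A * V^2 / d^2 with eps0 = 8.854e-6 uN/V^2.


Step 1: Identify parameters.
eps0 = 8.854e-6 uN/V^2, A = 28515 um^2, V = 38 V, d = 1 um
Step 2: Compute V^2 = 38^2 = 1444
Step 3: Compute d^2 = 1^2 = 1
Step 4: F = 0.5 * 8.854e-6 * 28515 * 1444 / 1
F = 182.285 uN


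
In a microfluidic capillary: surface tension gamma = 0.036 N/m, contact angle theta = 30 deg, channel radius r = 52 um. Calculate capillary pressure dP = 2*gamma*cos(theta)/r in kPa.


Step 1: cos(30 deg) = 0.866
Step 2: Convert r to m: r = 52e-6 m
Step 3: dP = 2 * 0.036 * 0.866 / 52e-6 = 1199.1 Pa
Step 4: Convert Pa to kPa (divide by 1000).
dP = 1.2 kPa


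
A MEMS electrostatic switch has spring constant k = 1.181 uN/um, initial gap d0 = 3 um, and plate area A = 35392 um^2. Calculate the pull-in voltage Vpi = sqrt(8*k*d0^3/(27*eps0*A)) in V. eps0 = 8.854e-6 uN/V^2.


Step 1: Compute numerator: 8 * k * d0^3 = 8 * 1.181 * 3^3 = 255.096
Step 2: Compute denominator: 27 * eps0 * A = 27 * 8.854e-6 * 35392 = 8.460741
Step 3: Vpi = sqrt(255.096 / 8.460741)
Vpi = 5.49 V


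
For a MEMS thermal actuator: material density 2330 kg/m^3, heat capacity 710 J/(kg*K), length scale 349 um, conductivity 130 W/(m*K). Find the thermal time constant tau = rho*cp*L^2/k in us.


Step 1: Convert L to m: L = 349e-6 m
Step 2: L^2 = (349e-6)^2 = 1.21801e-07 m^2
Step 3: tau = 2330 * 710 * 1.21801e-07 / 130 = 1.54996457e-03 s
Step 4: Convert to microseconds (multiply by 1e6).
tau = 1549.965 us


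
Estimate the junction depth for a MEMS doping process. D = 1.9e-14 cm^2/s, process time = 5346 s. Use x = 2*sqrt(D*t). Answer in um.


Step 1: Compute D*t = 1.9e-14 * 5346 = 1.01574e-10 cm^2
Step 2: sqrt(D*t) = 1.0078e-05 cm
Step 3: x = 2 * 1.0078e-05 cm = 2.0156e-05 cm
Step 4: Convert to um (1 cm = 1e4 um): x = 0.202 um


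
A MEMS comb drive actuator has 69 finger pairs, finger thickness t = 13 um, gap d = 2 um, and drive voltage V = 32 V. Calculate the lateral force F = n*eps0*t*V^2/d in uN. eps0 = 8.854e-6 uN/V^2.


Step 1: Parameters: n=69, eps0=8.854e-6 uN/V^2, t=13 um, V=32 V, d=2 um
Step 2: V^2 = 1024
Step 3: F = 69 * 8.854e-6 * 13 * 1024 / 2
F = 4.066 uN


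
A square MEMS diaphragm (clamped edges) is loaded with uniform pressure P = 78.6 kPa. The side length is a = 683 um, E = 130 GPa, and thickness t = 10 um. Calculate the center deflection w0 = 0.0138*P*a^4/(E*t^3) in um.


Step 1: Convert pressure to compatible units (E is in GPa, so P in GPa).
P = 78.6 kPa = 78.6e-6 GPa
Step 2: Compute numerator: 0.0138 * P * a^4.
a^4 = 683^4 = 217611987121
numerator = 0.0138 * 78.6e-6 * 217611987121 = 2.360394e+05
Step 3: Compute denominator: E * t^3 = 130 * 10^3 = 130000
Step 4: w0 = numerator / denominator = 2.360394e+05 / 130000 = 1.8157 um


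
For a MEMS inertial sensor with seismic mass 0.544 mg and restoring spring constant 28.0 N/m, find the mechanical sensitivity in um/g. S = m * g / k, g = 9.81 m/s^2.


Step 1: Convert mass: m = 0.544 mg = 5.44e-07 kg
Step 2: S = m * g / k = 5.44e-07 * 9.81 / 28.0
Step 3: S = 1.91e-07 m/g
Step 4: Convert to um/g: S = 0.191 um/g


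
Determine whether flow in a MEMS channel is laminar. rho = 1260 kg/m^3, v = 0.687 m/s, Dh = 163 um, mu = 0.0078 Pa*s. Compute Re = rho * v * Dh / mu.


Step 1: Convert Dh to meters: Dh = 163e-6 m
Step 2: Re = rho * v * Dh / mu
Re = 1260 * 0.687 * 163e-6 / 0.0078
Re = 18.089
Since Re = 18.089 is below ~2300, the flow is laminar.


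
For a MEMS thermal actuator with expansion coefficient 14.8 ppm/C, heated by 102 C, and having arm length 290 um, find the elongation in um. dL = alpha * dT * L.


Step 1: Convert CTE: alpha = 14.8 ppm/C = 14.8e-6 /C
Step 2: dL = 14.8e-6 * 102 * 290
dL = 0.4378 um


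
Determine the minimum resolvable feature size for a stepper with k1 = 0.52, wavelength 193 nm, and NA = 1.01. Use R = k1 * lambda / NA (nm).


Step 1: Identify values: k1 = 0.52, lambda = 193 nm, NA = 1.01
Step 2: R = k1 * lambda / NA
R = 0.52 * 193 / 1.01
R = 99.4 nm


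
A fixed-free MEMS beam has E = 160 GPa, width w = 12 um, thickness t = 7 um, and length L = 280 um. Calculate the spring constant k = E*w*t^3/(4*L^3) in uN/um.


Step 1: Convert E to consistent units (1 GPa = 1000 uN/um^2).
E = 160 GPa = 160000 uN/um^2
Step 2: Compute t^3 = 7^3 = 343
Step 3: Compute L^3 = 280^3 = 21952000
Step 4: k = 160000 * 12 * 343 / (4 * 21952000)
k = 7.5 uN/um


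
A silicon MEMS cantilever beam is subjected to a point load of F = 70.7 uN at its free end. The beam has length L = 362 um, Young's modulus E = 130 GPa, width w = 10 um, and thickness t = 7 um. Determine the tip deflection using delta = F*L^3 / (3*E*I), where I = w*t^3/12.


Step 1: Calculate the second moment of area.
I = w * t^3 / 12 = 10 * 7^3 / 12 = 285.8333 um^4
Step 2: Convert E to consistent units (1 GPa = 1000 uN/um^2).
E = 130 GPa = 130000 uN/um^2
Step 3: Calculate tip deflection.
delta = F * L^3 / (3 * E * I)
delta = 70.7 * 362^3 / (3 * 130000 * 285.8333)
delta = 30.0862 um


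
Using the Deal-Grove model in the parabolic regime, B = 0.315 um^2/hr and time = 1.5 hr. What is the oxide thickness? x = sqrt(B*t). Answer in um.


Step 1: Compute B*t = 0.315 * 1.5 = 0.4725
Step 2: x = sqrt(0.4725)
x = 0.687 um


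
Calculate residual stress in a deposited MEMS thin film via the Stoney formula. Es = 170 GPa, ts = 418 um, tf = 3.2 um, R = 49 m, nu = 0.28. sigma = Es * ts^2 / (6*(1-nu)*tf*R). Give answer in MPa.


Step 1: Compute numerator: Es * ts^2 = 170 * 418^2 = 29703080 (GPa*um^2)
Step 2: Compute denominator (R in um): 6*(1-nu)*tf*R = 6*0.72*3.2*49e6 = 677376000.0 (um^2)
Step 3: sigma (GPa) = 29703080 / 677376000.0 = 4.385e-02 GPa
Step 4: Convert to MPa (x1000): sigma = 43.9 MPa


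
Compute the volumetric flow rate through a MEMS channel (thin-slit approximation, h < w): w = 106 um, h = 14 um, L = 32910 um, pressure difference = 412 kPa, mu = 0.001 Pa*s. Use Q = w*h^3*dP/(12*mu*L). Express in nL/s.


Step 1: Convert all dimensions to SI (meters).
w = 106e-6 m, h = 14e-6 m, L = 32910e-6 m, dP = 412e3 Pa
Step 2: Q = w * h^3 * dP / (12 * mu * L)
Q = 106e-6 * (14e-6)^3 * 412e3 / (12 * 0.001 * 32910e-6) = 3.0344365e-10 m^3/s
Step 3: Convert Q from m^3/s to nL/s (1 m^3 = 1e12 nL, so multiply by 1e12).
Q = 303.444 nL/s


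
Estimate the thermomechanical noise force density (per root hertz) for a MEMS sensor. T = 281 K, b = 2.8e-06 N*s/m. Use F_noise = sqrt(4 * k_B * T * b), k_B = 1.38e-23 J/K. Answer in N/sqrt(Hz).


Step 1: Compute 4 * k_B * T * b
= 4 * 1.38e-23 * 281 * 2.8e-06
= 4.3431e-26 N^2/Hz
Step 2: F_noise = sqrt(4.3431e-26)
F_noise = 2.08e-13 N/sqrt(Hz)


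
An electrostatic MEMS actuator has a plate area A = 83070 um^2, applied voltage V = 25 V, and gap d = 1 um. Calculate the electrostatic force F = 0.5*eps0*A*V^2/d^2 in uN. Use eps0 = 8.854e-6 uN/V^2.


Step 1: Identify parameters.
eps0 = 8.854e-6 uN/V^2, A = 83070 um^2, V = 25 V, d = 1 um
Step 2: Compute V^2 = 25^2 = 625
Step 3: Compute d^2 = 1^2 = 1
Step 4: F = 0.5 * 8.854e-6 * 83070 * 625 / 1
F = 229.844 uN


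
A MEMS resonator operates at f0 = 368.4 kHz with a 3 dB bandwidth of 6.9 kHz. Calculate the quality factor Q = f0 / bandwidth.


Step 1: Q = f0 / bandwidth
Step 2: Q = 368.4 / 6.9
Q = 53.4


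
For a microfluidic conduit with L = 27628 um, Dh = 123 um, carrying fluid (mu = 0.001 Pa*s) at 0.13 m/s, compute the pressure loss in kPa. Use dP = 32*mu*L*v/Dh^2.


Step 1: Convert to SI: L = 27628e-6 m, Dh = 123e-6 m
Step 2: dP = 32 * 0.001 * 27628e-6 * 0.13 / (123e-6)^2
Step 3: dP = 7596.83 Pa
Step 4: Convert to kPa: dP = 7.6 kPa


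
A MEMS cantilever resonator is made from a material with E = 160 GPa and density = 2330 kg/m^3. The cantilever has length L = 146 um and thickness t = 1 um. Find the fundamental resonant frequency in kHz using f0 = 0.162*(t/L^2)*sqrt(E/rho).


Step 1: Convert units to SI.
t_SI = 1e-6 m, L_SI = 146e-6 m
Step 2: Calculate sqrt(E/rho).
sqrt(160e9 / 2330) = 8286.71 m/s
Step 3: Compute f0.
f0 = 0.162 * 1e-6 / (146e-6)^2 * 8286.71 = 62978.4 Hz = 62.98 kHz


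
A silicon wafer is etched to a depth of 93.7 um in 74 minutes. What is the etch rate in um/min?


Step 1: Etch rate = depth / time
Step 2: rate = 93.7 / 74
rate = 1.266 um/min


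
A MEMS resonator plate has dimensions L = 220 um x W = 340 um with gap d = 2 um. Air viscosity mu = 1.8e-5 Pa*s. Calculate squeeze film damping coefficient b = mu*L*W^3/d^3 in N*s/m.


Step 1: Convert to SI.
L = 220e-6 m, W = 340e-6 m, d = 2e-6 m
Step 2: W^3 = (340e-6)^3 = 3.93e-11 m^3
Step 3: d^3 = (2e-6)^3 = 8.00e-18 m^3
Step 4: b = 1.8e-5 * 220e-6 * 3.93e-11 / 8.00e-18
b = 1.95e-02 N*s/m


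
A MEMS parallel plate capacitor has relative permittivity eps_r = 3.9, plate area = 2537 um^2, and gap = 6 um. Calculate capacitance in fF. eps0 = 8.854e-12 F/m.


Step 1: Convert area to m^2: A = 2537e-12 m^2
Step 2: Convert gap to m: d = 6e-6 m
Step 3: C = eps0 * eps_r * A / d
C = 8.854e-12 * 3.9 * 2537e-12 / 6e-6
Step 4: Convert to fF (multiply by 1e15).
C = 14.6 fF


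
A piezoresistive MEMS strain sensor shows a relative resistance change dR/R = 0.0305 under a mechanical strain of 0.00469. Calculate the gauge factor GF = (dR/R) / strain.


Step 1: Identify values.
dR/R = 0.0305, strain = 0.00469
Step 2: GF = (dR/R) / strain = 0.0305 / 0.00469
GF = 6.5


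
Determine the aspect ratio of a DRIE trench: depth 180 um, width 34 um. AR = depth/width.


Step 1: AR = depth / width
Step 2: AR = 180 / 34
AR = 5.3


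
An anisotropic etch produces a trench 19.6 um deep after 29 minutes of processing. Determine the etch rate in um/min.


Step 1: Etch rate = depth / time
Step 2: rate = 19.6 / 29
rate = 0.676 um/min


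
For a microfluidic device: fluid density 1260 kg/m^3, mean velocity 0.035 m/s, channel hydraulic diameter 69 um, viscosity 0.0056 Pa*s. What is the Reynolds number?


Step 1: Convert Dh to meters: Dh = 69e-6 m
Step 2: Re = rho * v * Dh / mu
Re = 1260 * 0.035 * 69e-6 / 0.0056
Re = 0.543


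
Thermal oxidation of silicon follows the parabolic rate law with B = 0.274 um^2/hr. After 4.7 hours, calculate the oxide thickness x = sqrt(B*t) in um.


Step 1: Compute B*t = 0.274 * 4.7 = 1.2878
Step 2: x = sqrt(1.2878)
x = 1.135 um


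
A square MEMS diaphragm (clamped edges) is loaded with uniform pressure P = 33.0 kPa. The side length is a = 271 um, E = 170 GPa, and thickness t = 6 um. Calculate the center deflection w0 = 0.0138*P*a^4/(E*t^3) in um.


Step 1: Convert pressure to compatible units (E is in GPa, so P in GPa).
P = 33.0 kPa = 33.0e-6 GPa
Step 2: Compute numerator: 0.0138 * P * a^4.
a^4 = 271^4 = 5393580481
numerator = 0.0138 * 33.0e-6 * 5393580481 = 2.4562e+03
Step 3: Compute denominator: E * t^3 = 170 * 6^3 = 36720
Step 4: w0 = numerator / denominator = 2.4562e+03 / 36720 = 0.0669 um


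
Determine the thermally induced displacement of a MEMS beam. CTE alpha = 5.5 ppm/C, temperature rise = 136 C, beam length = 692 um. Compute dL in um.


Step 1: Convert CTE: alpha = 5.5 ppm/C = 5.5e-6 /C
Step 2: dL = 5.5e-6 * 136 * 692
dL = 0.5176 um


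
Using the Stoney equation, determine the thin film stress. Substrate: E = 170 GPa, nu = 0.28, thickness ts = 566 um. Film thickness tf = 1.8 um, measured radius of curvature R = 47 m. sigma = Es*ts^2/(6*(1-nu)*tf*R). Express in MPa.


Step 1: Compute numerator: Es * ts^2 = 170 * 566^2 = 54460520 (GPa*um^2)
Step 2: Compute denominator (R in um): 6*(1-nu)*tf*R = 6*0.72*1.8*47e6 = 365472000.0 (um^2)
Step 3: sigma (GPa) = 54460520 / 365472000.0 = 1.49014e-01 GPa
Step 4: Convert to MPa (x1000): sigma = 149.0 MPa


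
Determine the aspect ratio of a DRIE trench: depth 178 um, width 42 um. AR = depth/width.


Step 1: AR = depth / width
Step 2: AR = 178 / 42
AR = 4.2


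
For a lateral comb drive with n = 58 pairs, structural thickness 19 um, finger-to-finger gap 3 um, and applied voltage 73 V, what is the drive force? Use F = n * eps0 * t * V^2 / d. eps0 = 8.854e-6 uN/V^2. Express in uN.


Step 1: Parameters: n=58, eps0=8.854e-6 uN/V^2, t=19 um, V=73 V, d=3 um
Step 2: V^2 = 5329
Step 3: F = 58 * 8.854e-6 * 19 * 5329 / 3
F = 17.332 uN


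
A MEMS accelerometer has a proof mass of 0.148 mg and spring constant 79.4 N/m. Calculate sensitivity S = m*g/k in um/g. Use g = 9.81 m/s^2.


Step 1: Convert mass: m = 0.148 mg = 1.48e-07 kg
Step 2: S = m * g / k = 1.48e-07 * 9.81 / 79.4
Step 3: S = 1.83e-08 m/g
Step 4: Convert to um/g: S = 0.018 um/g


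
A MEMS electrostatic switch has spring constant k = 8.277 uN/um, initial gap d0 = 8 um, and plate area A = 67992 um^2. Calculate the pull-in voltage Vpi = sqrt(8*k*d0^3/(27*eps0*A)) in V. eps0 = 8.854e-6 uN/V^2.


Step 1: Compute numerator: 8 * k * d0^3 = 8 * 8.277 * 8^3 = 33902.592
Step 2: Compute denominator: 27 * eps0 * A = 27 * 8.854e-6 * 67992 = 16.254032
Step 3: Vpi = sqrt(33902.592 / 16.254032)
Vpi = 45.67 V


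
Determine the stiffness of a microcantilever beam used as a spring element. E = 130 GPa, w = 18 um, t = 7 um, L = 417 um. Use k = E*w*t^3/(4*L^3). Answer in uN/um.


Step 1: Convert E to consistent units (1 GPa = 1000 uN/um^2).
E = 130 GPa = 130000 uN/um^2
Step 2: Compute t^3 = 7^3 = 343
Step 3: Compute L^3 = 417^3 = 72511713
Step 4: k = 130000 * 18 * 343 / (4 * 72511713)
k = 2.7672 uN/um


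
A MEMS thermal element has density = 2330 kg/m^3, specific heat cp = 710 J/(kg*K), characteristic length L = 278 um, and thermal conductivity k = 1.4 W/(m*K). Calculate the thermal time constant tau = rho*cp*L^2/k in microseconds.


Step 1: Convert L to m: L = 278e-6 m
Step 2: L^2 = (278e-6)^2 = 7.7284e-08 m^2
Step 3: tau = 2330 * 710 * 7.7284e-08 / 1.4 = 9.132208657e-02 s
Step 4: Convert to microseconds (multiply by 1e6).
tau = 91322.087 us


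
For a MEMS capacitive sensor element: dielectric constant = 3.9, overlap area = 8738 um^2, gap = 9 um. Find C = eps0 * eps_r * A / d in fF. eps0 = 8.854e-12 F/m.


Step 1: Convert area to m^2: A = 8738e-12 m^2
Step 2: Convert gap to m: d = 9e-6 m
Step 3: C = eps0 * eps_r * A / d
C = 8.854e-12 * 3.9 * 8738e-12 / 9e-6
Step 4: Convert to fF (multiply by 1e15).
C = 33.53 fF


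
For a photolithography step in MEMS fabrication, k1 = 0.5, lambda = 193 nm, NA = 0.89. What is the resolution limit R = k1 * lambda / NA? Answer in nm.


Step 1: Identify values: k1 = 0.5, lambda = 193 nm, NA = 0.89
Step 2: R = k1 * lambda / NA
R = 0.5 * 193 / 0.89
R = 108.4 nm


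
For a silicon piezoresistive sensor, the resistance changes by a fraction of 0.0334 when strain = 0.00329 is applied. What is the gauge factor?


Step 1: Identify values.
dR/R = 0.0334, strain = 0.00329
Step 2: GF = (dR/R) / strain = 0.0334 / 0.00329
GF = 10.2


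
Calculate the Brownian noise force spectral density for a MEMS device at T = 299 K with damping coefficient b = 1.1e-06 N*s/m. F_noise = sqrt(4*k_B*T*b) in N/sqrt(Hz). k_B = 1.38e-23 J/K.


Step 1: Compute 4 * k_B * T * b
= 4 * 1.38e-23 * 299 * 1.1e-06
= 1.8155e-26 N^2/Hz
Step 2: F_noise = sqrt(1.8155e-26)
F_noise = 1.35e-13 N/sqrt(Hz)


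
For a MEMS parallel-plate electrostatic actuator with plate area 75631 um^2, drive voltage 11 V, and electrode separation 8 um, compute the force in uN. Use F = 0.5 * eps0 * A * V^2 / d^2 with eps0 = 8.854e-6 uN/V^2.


Step 1: Identify parameters.
eps0 = 8.854e-6 uN/V^2, A = 75631 um^2, V = 11 V, d = 8 um
Step 2: Compute V^2 = 11^2 = 121
Step 3: Compute d^2 = 8^2 = 64
Step 4: F = 0.5 * 8.854e-6 * 75631 * 121 / 64
F = 0.633 uN


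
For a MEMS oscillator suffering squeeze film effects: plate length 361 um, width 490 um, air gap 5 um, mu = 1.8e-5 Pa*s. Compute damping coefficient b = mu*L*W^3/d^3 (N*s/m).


Step 1: Convert to SI.
L = 361e-6 m, W = 490e-6 m, d = 5e-6 m
Step 2: W^3 = (490e-6)^3 = 1.18e-10 m^3
Step 3: d^3 = (5e-6)^3 = 1.25e-16 m^3
Step 4: b = 1.8e-5 * 361e-6 * 1.18e-10 / 1.25e-16
b = 6.12e-03 N*s/m


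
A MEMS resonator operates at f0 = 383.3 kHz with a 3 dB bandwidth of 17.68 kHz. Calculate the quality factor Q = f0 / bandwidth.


Step 1: Q = f0 / bandwidth
Step 2: Q = 383.3 / 17.68
Q = 21.7


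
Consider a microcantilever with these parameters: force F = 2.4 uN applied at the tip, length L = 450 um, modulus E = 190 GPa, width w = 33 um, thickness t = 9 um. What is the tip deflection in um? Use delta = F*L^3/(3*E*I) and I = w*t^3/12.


Step 1: Calculate the second moment of area.
I = w * t^3 / 12 = 33 * 9^3 / 12 = 2004.75 um^4
Step 2: Convert E to consistent units (1 GPa = 1000 uN/um^2).
E = 190 GPa = 190000 uN/um^2
Step 3: Calculate tip deflection.
delta = F * L^3 / (3 * E * I)
delta = 2.4 * 450^3 / (3 * 190000 * 2004.75)
delta = 0.1914 um


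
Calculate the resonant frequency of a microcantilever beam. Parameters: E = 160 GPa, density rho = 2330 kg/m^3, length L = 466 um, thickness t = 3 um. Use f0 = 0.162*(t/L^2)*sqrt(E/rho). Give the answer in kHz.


Step 1: Convert units to SI.
t_SI = 3e-6 m, L_SI = 466e-6 m
Step 2: Calculate sqrt(E/rho).
sqrt(160e9 / 2330) = 8286.71 m/s
Step 3: Compute f0.
f0 = 0.162 * 3e-6 / (466e-6)^2 * 8286.71 = 18545.8 Hz = 18.55 kHz


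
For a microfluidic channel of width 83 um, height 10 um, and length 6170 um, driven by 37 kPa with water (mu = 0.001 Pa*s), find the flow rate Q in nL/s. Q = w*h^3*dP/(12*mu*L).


Step 1: Convert all dimensions to SI (meters).
w = 83e-6 m, h = 10e-6 m, L = 6170e-6 m, dP = 37e3 Pa
Step 2: Q = w * h^3 * dP / (12 * mu * L)
Q = 83e-6 * (10e-6)^3 * 37e3 / (12 * 0.001 * 6170e-6) = 4.147758e-11 m^3/s
Step 3: Convert Q from m^3/s to nL/s (1 m^3 = 1e12 nL, so multiply by 1e12).
Q = 41.478 nL/s


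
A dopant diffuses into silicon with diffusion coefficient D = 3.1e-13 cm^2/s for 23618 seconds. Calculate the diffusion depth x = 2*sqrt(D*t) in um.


Step 1: Compute D*t = 3.1e-13 * 23618 = 7.32158e-09 cm^2
Step 2: sqrt(D*t) = 8.55662e-05 cm
Step 3: x = 2 * 8.55662e-05 cm = 1.711324e-04 cm
Step 4: Convert to um (1 cm = 1e4 um): x = 1.711 um


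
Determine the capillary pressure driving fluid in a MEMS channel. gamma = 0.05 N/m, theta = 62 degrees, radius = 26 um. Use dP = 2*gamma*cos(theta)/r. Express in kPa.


Step 1: cos(62 deg) = 0.4695
Step 2: Convert r to m: r = 26e-6 m
Step 3: dP = 2 * 0.05 * 0.4695 / 26e-6 = 1805.8 Pa
Step 4: Convert Pa to kPa (divide by 1000).
dP = 1.81 kPa


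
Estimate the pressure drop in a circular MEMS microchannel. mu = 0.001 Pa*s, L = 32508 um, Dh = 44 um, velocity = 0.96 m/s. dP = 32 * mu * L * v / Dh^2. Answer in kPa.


Step 1: Convert to SI: L = 32508e-6 m, Dh = 44e-6 m
Step 2: dP = 32 * 0.001 * 32508e-6 * 0.96 / (44e-6)^2
Step 3: dP = 515829.42 Pa
Step 4: Convert to kPa: dP = 515.83 kPa


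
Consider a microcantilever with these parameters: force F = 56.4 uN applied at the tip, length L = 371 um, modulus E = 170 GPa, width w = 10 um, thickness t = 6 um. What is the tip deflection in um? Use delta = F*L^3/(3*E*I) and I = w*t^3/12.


Step 1: Calculate the second moment of area.
I = w * t^3 / 12 = 10 * 6^3 / 12 = 180.0 um^4
Step 2: Convert E to consistent units (1 GPa = 1000 uN/um^2).
E = 170 GPa = 170000 uN/um^2
Step 3: Calculate tip deflection.
delta = F * L^3 / (3 * E * I)
delta = 56.4 * 371^3 / (3 * 170000 * 180.0)
delta = 31.3732 um


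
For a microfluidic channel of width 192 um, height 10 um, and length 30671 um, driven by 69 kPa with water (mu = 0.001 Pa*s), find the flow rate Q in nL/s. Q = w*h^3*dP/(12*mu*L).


Step 1: Convert all dimensions to SI (meters).
w = 192e-6 m, h = 10e-6 m, L = 30671e-6 m, dP = 69e3 Pa
Step 2: Q = w * h^3 * dP / (12 * mu * L)
Q = 192e-6 * (10e-6)^3 * 69e3 / (12 * 0.001 * 30671e-6) = 3.599491e-11 m^3/s
Step 3: Convert Q from m^3/s to nL/s (1 m^3 = 1e12 nL, so multiply by 1e12).
Q = 35.995 nL/s


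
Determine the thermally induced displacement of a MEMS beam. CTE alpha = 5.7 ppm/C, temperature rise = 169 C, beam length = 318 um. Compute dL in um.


Step 1: Convert CTE: alpha = 5.7 ppm/C = 5.7e-6 /C
Step 2: dL = 5.7e-6 * 169 * 318
dL = 0.3063 um


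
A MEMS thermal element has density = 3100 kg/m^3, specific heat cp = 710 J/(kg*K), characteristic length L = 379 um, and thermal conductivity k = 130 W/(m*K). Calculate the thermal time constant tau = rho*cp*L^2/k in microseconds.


Step 1: Convert L to m: L = 379e-6 m
Step 2: L^2 = (379e-6)^2 = 1.43641e-07 m^2
Step 3: tau = 3100 * 710 * 1.43641e-07 / 130 = 2.43195262e-03 s
Step 4: Convert to microseconds (multiply by 1e6).
tau = 2431.953 us


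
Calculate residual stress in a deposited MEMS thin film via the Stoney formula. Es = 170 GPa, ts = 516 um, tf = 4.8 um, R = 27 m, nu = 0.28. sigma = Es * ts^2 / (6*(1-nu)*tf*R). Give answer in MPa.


Step 1: Compute numerator: Es * ts^2 = 170 * 516^2 = 45263520 (GPa*um^2)
Step 2: Compute denominator (R in um): 6*(1-nu)*tf*R = 6*0.72*4.8*27e6 = 559872000.0 (um^2)
Step 3: sigma (GPa) = 45263520 / 559872000.0 = 8.0846e-02 GPa
Step 4: Convert to MPa (x1000): sigma = 80.8 MPa


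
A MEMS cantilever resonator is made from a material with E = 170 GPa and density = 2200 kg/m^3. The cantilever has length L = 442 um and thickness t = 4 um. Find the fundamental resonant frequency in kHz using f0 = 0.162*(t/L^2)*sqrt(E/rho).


Step 1: Convert units to SI.
t_SI = 4e-6 m, L_SI = 442e-6 m
Step 2: Calculate sqrt(E/rho).
sqrt(170e9 / 2200) = 8790.49 m/s
Step 3: Compute f0.
f0 = 0.162 * 4e-6 / (442e-6)^2 * 8790.49 = 29157.0 Hz = 29.16 kHz


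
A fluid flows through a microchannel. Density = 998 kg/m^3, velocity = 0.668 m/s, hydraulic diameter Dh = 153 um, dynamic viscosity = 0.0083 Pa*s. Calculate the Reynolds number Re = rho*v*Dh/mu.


Step 1: Convert Dh to meters: Dh = 153e-6 m
Step 2: Re = rho * v * Dh / mu
Re = 998 * 0.668 * 153e-6 / 0.0083
Re = 12.289


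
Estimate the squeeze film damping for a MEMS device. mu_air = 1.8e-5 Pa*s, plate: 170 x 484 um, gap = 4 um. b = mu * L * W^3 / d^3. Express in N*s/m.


Step 1: Convert to SI.
L = 170e-6 m, W = 484e-6 m, d = 4e-6 m
Step 2: W^3 = (484e-6)^3 = 1.13e-10 m^3
Step 3: d^3 = (4e-6)^3 = 6.40e-17 m^3
Step 4: b = 1.8e-5 * 170e-6 * 1.13e-10 / 6.40e-17
b = 5.42e-03 N*s/m


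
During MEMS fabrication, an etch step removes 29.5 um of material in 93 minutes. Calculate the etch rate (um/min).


Step 1: Etch rate = depth / time
Step 2: rate = 29.5 / 93
rate = 0.317 um/min


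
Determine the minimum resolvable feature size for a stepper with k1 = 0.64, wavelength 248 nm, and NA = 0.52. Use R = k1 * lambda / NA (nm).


Step 1: Identify values: k1 = 0.64, lambda = 248 nm, NA = 0.52
Step 2: R = k1 * lambda / NA
R = 0.64 * 248 / 0.52
R = 305.2 nm


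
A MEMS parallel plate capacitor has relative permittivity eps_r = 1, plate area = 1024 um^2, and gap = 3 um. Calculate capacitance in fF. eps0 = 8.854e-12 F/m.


Step 1: Convert area to m^2: A = 1024e-12 m^2
Step 2: Convert gap to m: d = 3e-6 m
Step 3: C = eps0 * eps_r * A / d
C = 8.854e-12 * 1 * 1024e-12 / 3e-6
Step 4: Convert to fF (multiply by 1e15).
C = 3.02 fF


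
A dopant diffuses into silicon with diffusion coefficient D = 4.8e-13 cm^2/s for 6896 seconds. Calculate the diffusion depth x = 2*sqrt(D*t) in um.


Step 1: Compute D*t = 4.8e-13 * 6896 = 3.31008e-09 cm^2
Step 2: sqrt(D*t) = 5.75333e-05 cm
Step 3: x = 2 * 5.75333e-05 cm = 1.150666e-04 cm
Step 4: Convert to um (1 cm = 1e4 um): x = 1.151 um


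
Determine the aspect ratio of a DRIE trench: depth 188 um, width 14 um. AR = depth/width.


Step 1: AR = depth / width
Step 2: AR = 188 / 14
AR = 13.4


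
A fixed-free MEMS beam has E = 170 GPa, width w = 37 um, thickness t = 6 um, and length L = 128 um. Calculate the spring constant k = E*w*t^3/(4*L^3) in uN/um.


Step 1: Convert E to consistent units (1 GPa = 1000 uN/um^2).
E = 170 GPa = 170000 uN/um^2
Step 2: Compute t^3 = 6^3 = 216
Step 3: Compute L^3 = 128^3 = 2097152
Step 4: k = 170000 * 37 * 216 / (4 * 2097152)
k = 161.9625 uN/um


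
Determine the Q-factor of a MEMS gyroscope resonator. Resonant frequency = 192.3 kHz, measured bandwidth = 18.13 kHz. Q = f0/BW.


Step 1: Q = f0 / bandwidth
Step 2: Q = 192.3 / 18.13
Q = 10.6


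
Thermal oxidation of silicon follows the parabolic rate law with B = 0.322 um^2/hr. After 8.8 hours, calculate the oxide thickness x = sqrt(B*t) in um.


Step 1: Compute B*t = 0.322 * 8.8 = 2.8336
Step 2: x = sqrt(2.8336)
x = 1.683 um


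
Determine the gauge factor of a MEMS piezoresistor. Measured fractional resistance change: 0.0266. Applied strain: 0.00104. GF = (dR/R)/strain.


Step 1: Identify values.
dR/R = 0.0266, strain = 0.00104
Step 2: GF = (dR/R) / strain = 0.0266 / 0.00104
GF = 25.6


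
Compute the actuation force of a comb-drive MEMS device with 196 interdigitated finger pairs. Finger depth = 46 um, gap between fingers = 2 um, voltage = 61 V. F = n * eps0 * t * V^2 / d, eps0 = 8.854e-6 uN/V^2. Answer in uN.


Step 1: Parameters: n=196, eps0=8.854e-6 uN/V^2, t=46 um, V=61 V, d=2 um
Step 2: V^2 = 3721
Step 3: F = 196 * 8.854e-6 * 46 * 3721 / 2
F = 148.519 uN


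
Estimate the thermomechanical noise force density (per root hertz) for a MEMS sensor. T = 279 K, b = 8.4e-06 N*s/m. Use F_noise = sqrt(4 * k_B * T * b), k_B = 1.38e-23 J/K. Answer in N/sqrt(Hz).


Step 1: Compute 4 * k_B * T * b
= 4 * 1.38e-23 * 279 * 8.4e-06
= 1.2937e-25 N^2/Hz
Step 2: F_noise = sqrt(1.2937e-25)
F_noise = 3.60e-13 N/sqrt(Hz)


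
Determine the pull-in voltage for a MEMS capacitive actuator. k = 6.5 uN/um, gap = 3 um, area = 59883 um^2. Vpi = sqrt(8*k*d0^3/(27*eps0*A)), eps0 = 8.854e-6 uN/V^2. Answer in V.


Step 1: Compute numerator: 8 * k * d0^3 = 8 * 6.5 * 3^3 = 1404.0
Step 2: Compute denominator: 27 * eps0 * A = 27 * 8.854e-6 * 59883 = 14.31551
Step 3: Vpi = sqrt(1404.0 / 14.31551)
Vpi = 9.9 V


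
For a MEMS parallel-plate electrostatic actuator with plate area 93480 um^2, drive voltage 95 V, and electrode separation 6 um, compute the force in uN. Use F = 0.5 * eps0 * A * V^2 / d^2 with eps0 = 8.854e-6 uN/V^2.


Step 1: Identify parameters.
eps0 = 8.854e-6 uN/V^2, A = 93480 um^2, V = 95 V, d = 6 um
Step 2: Compute V^2 = 95^2 = 9025
Step 3: Compute d^2 = 6^2 = 36
Step 4: F = 0.5 * 8.854e-6 * 93480 * 9025 / 36
F = 103.746 uN


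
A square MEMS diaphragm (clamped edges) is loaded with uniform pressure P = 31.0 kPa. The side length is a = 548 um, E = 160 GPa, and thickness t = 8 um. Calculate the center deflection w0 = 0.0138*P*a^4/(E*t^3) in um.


Step 1: Convert pressure to compatible units (E is in GPa, so P in GPa).
P = 31.0 kPa = 31.0e-6 GPa
Step 2: Compute numerator: 0.0138 * P * a^4.
a^4 = 548^4 = 90182492416
numerator = 0.0138 * 31.0e-6 * 90182492416 = 3.85801e+04
Step 3: Compute denominator: E * t^3 = 160 * 8^3 = 81920
Step 4: w0 = numerator / denominator = 3.85801e+04 / 81920 = 0.4709 um


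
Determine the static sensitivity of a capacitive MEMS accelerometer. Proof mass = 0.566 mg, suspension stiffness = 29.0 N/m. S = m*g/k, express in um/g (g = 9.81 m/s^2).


Step 1: Convert mass: m = 0.566 mg = 5.66e-07 kg
Step 2: S = m * g / k = 5.66e-07 * 9.81 / 29.0
Step 3: S = 1.91e-07 m/g
Step 4: Convert to um/g: S = 0.191 um/g


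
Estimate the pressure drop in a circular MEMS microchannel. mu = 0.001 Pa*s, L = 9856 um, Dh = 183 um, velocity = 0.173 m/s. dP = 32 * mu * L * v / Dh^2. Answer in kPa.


Step 1: Convert to SI: L = 9856e-6 m, Dh = 183e-6 m
Step 2: dP = 32 * 0.001 * 9856e-6 * 0.173 / (183e-6)^2
Step 3: dP = 1629.28 Pa
Step 4: Convert to kPa: dP = 1.63 kPa


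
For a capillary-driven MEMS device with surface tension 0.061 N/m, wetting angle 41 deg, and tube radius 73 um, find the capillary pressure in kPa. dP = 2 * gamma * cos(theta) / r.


Step 1: cos(41 deg) = 0.7547
Step 2: Convert r to m: r = 73e-6 m
Step 3: dP = 2 * 0.061 * 0.7547 / 73e-6 = 1261.3 Pa
Step 4: Convert Pa to kPa (divide by 1000).
dP = 1.26 kPa


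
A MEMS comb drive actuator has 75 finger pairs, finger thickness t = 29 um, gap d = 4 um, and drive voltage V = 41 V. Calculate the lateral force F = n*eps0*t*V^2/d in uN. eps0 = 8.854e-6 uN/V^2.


Step 1: Parameters: n=75, eps0=8.854e-6 uN/V^2, t=29 um, V=41 V, d=4 um
Step 2: V^2 = 1681
Step 3: F = 75 * 8.854e-6 * 29 * 1681 / 4
F = 8.093 uN


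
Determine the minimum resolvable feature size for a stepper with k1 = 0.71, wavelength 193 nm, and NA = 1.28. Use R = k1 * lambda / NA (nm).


Step 1: Identify values: k1 = 0.71, lambda = 193 nm, NA = 1.28
Step 2: R = k1 * lambda / NA
R = 0.71 * 193 / 1.28
R = 107.1 nm


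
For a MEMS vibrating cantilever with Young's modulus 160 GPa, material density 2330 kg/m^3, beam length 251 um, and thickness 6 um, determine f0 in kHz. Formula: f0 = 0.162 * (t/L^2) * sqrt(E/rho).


Step 1: Convert units to SI.
t_SI = 6e-6 m, L_SI = 251e-6 m
Step 2: Calculate sqrt(E/rho).
sqrt(160e9 / 2330) = 8286.71 m/s
Step 3: Compute f0.
f0 = 0.162 * 6e-6 / (251e-6)^2 * 8286.71 = 127850.1 Hz = 127.85 kHz


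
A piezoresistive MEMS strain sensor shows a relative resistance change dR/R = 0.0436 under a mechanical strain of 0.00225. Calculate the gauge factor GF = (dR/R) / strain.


Step 1: Identify values.
dR/R = 0.0436, strain = 0.00225
Step 2: GF = (dR/R) / strain = 0.0436 / 0.00225
GF = 19.4


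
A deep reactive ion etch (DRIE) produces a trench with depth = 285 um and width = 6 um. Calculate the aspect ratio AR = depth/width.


Step 1: AR = depth / width
Step 2: AR = 285 / 6
AR = 47.5


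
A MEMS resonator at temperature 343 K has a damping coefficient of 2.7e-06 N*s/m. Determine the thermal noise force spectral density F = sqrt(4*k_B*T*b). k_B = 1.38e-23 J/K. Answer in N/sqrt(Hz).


Step 1: Compute 4 * k_B * T * b
= 4 * 1.38e-23 * 343 * 2.7e-06
= 5.1121e-26 N^2/Hz
Step 2: F_noise = sqrt(5.1121e-26)
F_noise = 2.26e-13 N/sqrt(Hz)


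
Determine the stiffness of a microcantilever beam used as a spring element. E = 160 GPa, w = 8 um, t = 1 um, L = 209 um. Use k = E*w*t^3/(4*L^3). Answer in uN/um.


Step 1: Convert E to consistent units (1 GPa = 1000 uN/um^2).
E = 160 GPa = 160000 uN/um^2
Step 2: Compute t^3 = 1^3 = 1
Step 3: Compute L^3 = 209^3 = 9129329
Step 4: k = 160000 * 8 * 1 / (4 * 9129329)
k = 0.0351 uN/um


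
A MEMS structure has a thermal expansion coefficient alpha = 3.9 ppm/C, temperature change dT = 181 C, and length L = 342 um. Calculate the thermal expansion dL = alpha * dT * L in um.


Step 1: Convert CTE: alpha = 3.9 ppm/C = 3.9e-6 /C
Step 2: dL = 3.9e-6 * 181 * 342
dL = 0.2414 um


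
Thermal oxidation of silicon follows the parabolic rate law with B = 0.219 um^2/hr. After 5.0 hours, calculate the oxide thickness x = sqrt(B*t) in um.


Step 1: Compute B*t = 0.219 * 5.0 = 1.095
Step 2: x = sqrt(1.095)
x = 1.046 um


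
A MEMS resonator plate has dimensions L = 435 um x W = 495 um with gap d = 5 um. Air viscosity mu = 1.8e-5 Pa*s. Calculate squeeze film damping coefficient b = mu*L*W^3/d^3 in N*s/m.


Step 1: Convert to SI.
L = 435e-6 m, W = 495e-6 m, d = 5e-6 m
Step 2: W^3 = (495e-6)^3 = 1.21e-10 m^3
Step 3: d^3 = (5e-6)^3 = 1.25e-16 m^3
Step 4: b = 1.8e-5 * 435e-6 * 1.21e-10 / 1.25e-16
b = 7.60e-03 N*s/m


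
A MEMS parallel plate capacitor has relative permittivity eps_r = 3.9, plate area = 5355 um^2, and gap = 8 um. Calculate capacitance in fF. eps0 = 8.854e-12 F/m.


Step 1: Convert area to m^2: A = 5355e-12 m^2
Step 2: Convert gap to m: d = 8e-6 m
Step 3: C = eps0 * eps_r * A / d
C = 8.854e-12 * 3.9 * 5355e-12 / 8e-6
Step 4: Convert to fF (multiply by 1e15).
C = 23.11 fF


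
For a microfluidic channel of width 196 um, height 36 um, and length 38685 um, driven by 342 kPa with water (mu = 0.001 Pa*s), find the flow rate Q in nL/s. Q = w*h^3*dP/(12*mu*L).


Step 1: Convert all dimensions to SI (meters).
w = 196e-6 m, h = 36e-6 m, L = 38685e-6 m, dP = 342e3 Pa
Step 2: Q = w * h^3 * dP / (12 * mu * L)
Q = 196e-6 * (36e-6)^3 * 342e3 / (12 * 0.001 * 38685e-6) = 6.73698891e-09 m^3/s
Step 3: Convert Q from m^3/s to nL/s (1 m^3 = 1e12 nL, so multiply by 1e12).
Q = 6736.989 nL/s


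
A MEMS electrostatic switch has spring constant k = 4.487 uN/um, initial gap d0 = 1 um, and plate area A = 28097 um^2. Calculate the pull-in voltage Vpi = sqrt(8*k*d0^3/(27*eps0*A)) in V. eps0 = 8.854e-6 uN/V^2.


Step 1: Compute numerator: 8 * k * d0^3 = 8 * 4.487 * 1^3 = 35.896
Step 2: Compute denominator: 27 * eps0 * A = 27 * 8.854e-6 * 28097 = 6.716813
Step 3: Vpi = sqrt(35.896 / 6.716813)
Vpi = 2.31 V


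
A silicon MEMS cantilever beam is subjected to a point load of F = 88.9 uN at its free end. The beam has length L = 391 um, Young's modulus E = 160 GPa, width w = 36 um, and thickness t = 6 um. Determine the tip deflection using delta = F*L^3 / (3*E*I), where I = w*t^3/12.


Step 1: Calculate the second moment of area.
I = w * t^3 / 12 = 36 * 6^3 / 12 = 648.0 um^4
Step 2: Convert E to consistent units (1 GPa = 1000 uN/um^2).
E = 160 GPa = 160000 uN/um^2
Step 3: Calculate tip deflection.
delta = F * L^3 / (3 * E * I)
delta = 88.9 * 391^3 / (3 * 160000 * 648.0)
delta = 17.085 um


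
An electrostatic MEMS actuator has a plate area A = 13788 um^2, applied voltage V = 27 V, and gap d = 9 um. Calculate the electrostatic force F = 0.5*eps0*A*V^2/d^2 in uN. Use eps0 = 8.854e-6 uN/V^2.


Step 1: Identify parameters.
eps0 = 8.854e-6 uN/V^2, A = 13788 um^2, V = 27 V, d = 9 um
Step 2: Compute V^2 = 27^2 = 729
Step 3: Compute d^2 = 9^2 = 81
Step 4: F = 0.5 * 8.854e-6 * 13788 * 729 / 81
F = 0.549 uN


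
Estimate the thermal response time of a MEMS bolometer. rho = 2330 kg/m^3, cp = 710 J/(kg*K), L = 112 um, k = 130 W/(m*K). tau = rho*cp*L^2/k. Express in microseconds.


Step 1: Convert L to m: L = 112e-6 m
Step 2: L^2 = (112e-6)^2 = 1.2544e-08 m^2
Step 3: tau = 2330 * 710 * 1.2544e-08 / 130 = 1.5962722e-04 s
Step 4: Convert to microseconds (multiply by 1e6).
tau = 159.627 us


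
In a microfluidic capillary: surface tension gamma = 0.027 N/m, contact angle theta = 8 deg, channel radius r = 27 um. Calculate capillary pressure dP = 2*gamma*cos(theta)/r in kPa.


Step 1: cos(8 deg) = 0.9903
Step 2: Convert r to m: r = 27e-6 m
Step 3: dP = 2 * 0.027 * 0.9903 / 27e-6 = 1980.6 Pa
Step 4: Convert Pa to kPa (divide by 1000).
dP = 1.98 kPa


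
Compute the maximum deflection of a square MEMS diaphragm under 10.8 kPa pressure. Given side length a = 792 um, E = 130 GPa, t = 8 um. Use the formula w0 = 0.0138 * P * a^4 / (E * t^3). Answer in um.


Step 1: Convert pressure to compatible units (E is in GPa, so P in GPa).
P = 10.8 kPa = 10.8e-6 GPa
Step 2: Compute numerator: 0.0138 * P * a^4.
a^4 = 792^4 = 393460125696
numerator = 0.0138 * 10.8e-6 * 393460125696 = 5.8641e+04
Step 3: Compute denominator: E * t^3 = 130 * 8^3 = 66560
Step 4: w0 = numerator / denominator = 5.8641e+04 / 66560 = 0.881 um


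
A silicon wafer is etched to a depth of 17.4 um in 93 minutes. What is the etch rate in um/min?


Step 1: Etch rate = depth / time
Step 2: rate = 17.4 / 93
rate = 0.187 um/min


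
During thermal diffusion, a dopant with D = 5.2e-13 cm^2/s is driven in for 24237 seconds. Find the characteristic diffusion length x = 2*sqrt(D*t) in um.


Step 1: Compute D*t = 5.2e-13 * 24237 = 1.260324e-08 cm^2
Step 2: sqrt(D*t) = 1.12264e-04 cm
Step 3: x = 2 * 1.12264e-04 cm = 2.24528e-04 cm
Step 4: Convert to um (1 cm = 1e4 um): x = 2.245 um


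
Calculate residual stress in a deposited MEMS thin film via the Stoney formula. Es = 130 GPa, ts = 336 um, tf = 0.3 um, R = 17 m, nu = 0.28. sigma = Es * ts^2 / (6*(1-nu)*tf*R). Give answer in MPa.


Step 1: Compute numerator: Es * ts^2 = 130 * 336^2 = 14676480 (GPa*um^2)
Step 2: Compute denominator (R in um): 6*(1-nu)*tf*R = 6*0.72*0.3*17e6 = 22032000.0 (um^2)
Step 3: sigma (GPa) = 14676480 / 22032000.0 = 6.66144e-01 GPa
Step 4: Convert to MPa (x1000): sigma = 666.1 MPa
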